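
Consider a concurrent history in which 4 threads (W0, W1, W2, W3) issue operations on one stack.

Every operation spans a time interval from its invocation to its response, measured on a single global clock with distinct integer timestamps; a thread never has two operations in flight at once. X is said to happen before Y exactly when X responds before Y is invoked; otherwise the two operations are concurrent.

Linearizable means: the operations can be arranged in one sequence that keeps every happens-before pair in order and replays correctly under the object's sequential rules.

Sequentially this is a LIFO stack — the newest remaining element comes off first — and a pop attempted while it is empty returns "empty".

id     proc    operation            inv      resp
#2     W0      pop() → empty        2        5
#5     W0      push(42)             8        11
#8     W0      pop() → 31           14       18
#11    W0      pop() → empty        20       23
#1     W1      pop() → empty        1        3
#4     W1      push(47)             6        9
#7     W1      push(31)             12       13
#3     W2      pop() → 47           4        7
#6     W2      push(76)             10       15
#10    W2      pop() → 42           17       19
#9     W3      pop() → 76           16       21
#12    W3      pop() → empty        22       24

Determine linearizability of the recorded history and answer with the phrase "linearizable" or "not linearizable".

linearizable

one valid linearization: #1, #2, #4, #3, #5, #6, #7, #8, #9, #10, #11, #12
1. #1 pop() → empty, leaving stack <>
2. #2 pop() → empty, leaving stack <>
3. #4 push(47), leaving stack <47>
4. #3 pop() → 47, leaving stack <>
5. #5 push(42), leaving stack <42>
6. #6 push(76), leaving stack <42,76>
7. #7 push(31), leaving stack <42,76,31>
8. #8 pop() → 31, leaving stack <42,76>
9. #9 pop() → 76, leaving stack <42>
10. #10 pop() → 42, leaving stack <>
11. #11 pop() → empty, leaving stack <>
12. #12 pop() → empty, leaving stack <>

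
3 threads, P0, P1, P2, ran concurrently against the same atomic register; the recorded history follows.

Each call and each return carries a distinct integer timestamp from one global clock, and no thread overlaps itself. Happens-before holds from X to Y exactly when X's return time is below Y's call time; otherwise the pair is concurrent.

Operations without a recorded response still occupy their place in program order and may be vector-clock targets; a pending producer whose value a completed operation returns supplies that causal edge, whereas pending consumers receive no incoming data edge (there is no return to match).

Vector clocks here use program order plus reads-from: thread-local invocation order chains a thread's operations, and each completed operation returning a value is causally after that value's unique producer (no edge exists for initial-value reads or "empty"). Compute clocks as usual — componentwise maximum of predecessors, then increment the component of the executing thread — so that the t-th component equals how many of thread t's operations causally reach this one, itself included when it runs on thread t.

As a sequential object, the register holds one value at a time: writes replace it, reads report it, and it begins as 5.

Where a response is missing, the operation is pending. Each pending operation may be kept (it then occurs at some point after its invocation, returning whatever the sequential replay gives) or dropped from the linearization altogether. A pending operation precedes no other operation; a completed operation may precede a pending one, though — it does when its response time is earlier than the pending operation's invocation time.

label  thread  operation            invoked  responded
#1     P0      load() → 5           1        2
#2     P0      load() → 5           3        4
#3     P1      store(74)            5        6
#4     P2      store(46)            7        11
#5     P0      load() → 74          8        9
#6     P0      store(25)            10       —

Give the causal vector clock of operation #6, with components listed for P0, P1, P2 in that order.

root op #4, invoked 7: fresh clock plus P2's own tick → (0, 0, 1)
root op #3, invoked 5: fresh clock plus P1's own tick → (0, 1, 0)
root op #1, invoked 1: fresh clock plus P0's own tick → (1, 0, 0)
invoked at 3, #2 merges VC(#1)=(1, 0, 0) and bumps P0's slot → (2, 0, 0)
invoked at 8, #5 merges VC(#2)=(2, 0, 0), VC(#3)=(0, 1, 0) and bumps P0's slot → (3, 1, 0)
invoked at 10, #6 merges VC(#5)=(3, 1, 0) and bumps P0's slot → (4, 1, 0)
target: VC(#6) = (4, 1, 0)

(4, 1, 0)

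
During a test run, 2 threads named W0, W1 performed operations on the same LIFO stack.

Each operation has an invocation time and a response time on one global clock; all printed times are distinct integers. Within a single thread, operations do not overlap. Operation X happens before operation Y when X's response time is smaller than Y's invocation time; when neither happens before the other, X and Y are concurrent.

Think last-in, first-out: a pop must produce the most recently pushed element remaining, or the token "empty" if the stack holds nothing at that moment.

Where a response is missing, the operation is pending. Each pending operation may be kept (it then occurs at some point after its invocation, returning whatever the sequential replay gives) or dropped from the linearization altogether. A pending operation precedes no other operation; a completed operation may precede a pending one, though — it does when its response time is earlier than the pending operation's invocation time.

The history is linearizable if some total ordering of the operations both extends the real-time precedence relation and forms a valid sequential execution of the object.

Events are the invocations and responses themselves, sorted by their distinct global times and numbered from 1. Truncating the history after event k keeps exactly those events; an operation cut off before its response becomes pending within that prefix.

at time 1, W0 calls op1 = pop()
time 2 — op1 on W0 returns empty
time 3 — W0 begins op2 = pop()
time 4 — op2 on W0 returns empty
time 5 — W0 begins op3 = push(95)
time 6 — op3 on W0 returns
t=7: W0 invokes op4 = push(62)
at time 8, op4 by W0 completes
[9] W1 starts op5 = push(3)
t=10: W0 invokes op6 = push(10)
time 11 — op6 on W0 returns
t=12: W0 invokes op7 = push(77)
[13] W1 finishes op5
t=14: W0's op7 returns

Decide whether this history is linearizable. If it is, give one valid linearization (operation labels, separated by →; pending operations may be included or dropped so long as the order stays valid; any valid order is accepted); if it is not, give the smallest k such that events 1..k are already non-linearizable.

step 1: op1 pop() → empty — stack <>
step 2: op2 pop() → empty — stack <>
step 3: op3 push(95) — stack <95>
step 4: op4 push(62) — stack <95,62>
step 5: op5 push(3) — stack <95,62,3>
step 6: op6 push(10) — stack <95,62,3,10>
step 7: op7 push(77) — stack <95,62,3,10,77>

linearizable — witness: op1 → op2 → op3 → op4 → op5 → op6 → op7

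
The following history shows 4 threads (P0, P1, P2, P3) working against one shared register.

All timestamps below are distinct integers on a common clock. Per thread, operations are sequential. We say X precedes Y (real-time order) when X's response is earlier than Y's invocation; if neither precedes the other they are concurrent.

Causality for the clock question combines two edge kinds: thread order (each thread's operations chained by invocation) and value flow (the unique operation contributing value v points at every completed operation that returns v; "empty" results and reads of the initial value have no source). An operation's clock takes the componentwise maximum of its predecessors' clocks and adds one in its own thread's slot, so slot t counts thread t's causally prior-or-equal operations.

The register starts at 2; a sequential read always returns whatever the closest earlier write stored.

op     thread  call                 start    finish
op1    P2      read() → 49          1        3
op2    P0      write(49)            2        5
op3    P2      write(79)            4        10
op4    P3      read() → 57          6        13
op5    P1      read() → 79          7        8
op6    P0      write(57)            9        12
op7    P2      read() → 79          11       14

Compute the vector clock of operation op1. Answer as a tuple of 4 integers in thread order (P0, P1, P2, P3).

op2, invoked 2, has no incoming edges; only P0's bump applies → (1, 0, 0, 0)
op1, invoked 1, takes VC(op2)=(1, 0, 0, 0) under max, adds 1 for P2 → (1, 0, 1, 0)
op6, invoked 9, takes VC(op2)=(1, 0, 0, 0) under max, adds 1 for P0 → (2, 0, 0, 0)
op3, invoked 4, takes VC(op1)=(1, 0, 1, 0) under max, adds 1 for P2 → (1, 0, 2, 0)
op4, invoked 6, takes VC(op6)=(2, 0, 0, 0) under max, adds 1 for P3 → (2, 0, 0, 1)
op7, invoked 11, takes VC(op3)=(1, 0, 2, 0) under max, adds 1 for P2 → (1, 0, 3, 0)
op5, invoked 7, takes VC(op3)=(1, 0, 2, 0) under max, adds 1 for P1 → (1, 1, 2, 0)
target: VC(op1) = (1, 0, 1, 0)

(1, 0, 1, 0)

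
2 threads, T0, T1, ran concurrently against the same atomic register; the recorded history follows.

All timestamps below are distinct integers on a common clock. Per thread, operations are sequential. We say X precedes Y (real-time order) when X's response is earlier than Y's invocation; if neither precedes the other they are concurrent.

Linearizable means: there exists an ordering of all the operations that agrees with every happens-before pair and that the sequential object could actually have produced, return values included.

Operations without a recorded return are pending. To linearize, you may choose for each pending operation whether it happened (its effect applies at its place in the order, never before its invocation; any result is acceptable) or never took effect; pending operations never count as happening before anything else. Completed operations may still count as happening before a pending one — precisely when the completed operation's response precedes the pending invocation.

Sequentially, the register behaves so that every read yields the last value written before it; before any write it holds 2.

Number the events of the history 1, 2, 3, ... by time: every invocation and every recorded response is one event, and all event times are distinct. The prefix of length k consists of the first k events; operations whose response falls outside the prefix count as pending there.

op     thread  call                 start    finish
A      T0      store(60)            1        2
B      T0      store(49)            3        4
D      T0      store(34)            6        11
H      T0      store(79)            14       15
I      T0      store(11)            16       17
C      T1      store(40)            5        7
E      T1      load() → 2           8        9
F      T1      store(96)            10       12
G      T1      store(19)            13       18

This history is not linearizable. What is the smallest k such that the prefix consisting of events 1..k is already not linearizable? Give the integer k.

9

events 1..8 are still linearizable — one witness is A, B, C:
step 1: A store(60) — value 60
step 2: B store(49) — value 49
step 3: C store(40) — value 40
adding event 9 (E responds at 9) leaves no legal real-time order
completion choices over the 1 pending operation (D) were checked; none helps
e.g. A, B, C, E (pending dropped): illegal at step 4, since E load() → 2 cannot apply there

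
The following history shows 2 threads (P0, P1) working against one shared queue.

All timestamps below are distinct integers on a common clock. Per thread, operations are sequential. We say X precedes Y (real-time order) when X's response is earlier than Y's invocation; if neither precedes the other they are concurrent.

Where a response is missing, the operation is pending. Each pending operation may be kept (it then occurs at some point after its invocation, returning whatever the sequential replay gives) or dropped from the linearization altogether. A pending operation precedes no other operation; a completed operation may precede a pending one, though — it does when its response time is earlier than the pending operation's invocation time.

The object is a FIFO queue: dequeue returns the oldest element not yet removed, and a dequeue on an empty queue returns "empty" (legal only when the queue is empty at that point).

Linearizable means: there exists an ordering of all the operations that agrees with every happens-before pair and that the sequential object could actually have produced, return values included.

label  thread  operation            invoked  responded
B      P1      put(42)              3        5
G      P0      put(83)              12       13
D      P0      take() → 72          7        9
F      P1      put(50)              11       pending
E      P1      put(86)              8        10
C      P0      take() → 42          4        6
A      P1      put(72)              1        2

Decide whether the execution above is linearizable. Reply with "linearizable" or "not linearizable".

not linearizable

the violation lands at event 6, C's response at time 6: events 1..5 linearize, events 1..6 do not
checked exhaustively: 2 real-time-consistent orders of 3 completed operations, zero legal queue replays
one such order, A, B, C, breaks at step 3 where C take() → 42 is illegal
one such order, A, C, B, breaks at step 2 where C take() → 42 is illegal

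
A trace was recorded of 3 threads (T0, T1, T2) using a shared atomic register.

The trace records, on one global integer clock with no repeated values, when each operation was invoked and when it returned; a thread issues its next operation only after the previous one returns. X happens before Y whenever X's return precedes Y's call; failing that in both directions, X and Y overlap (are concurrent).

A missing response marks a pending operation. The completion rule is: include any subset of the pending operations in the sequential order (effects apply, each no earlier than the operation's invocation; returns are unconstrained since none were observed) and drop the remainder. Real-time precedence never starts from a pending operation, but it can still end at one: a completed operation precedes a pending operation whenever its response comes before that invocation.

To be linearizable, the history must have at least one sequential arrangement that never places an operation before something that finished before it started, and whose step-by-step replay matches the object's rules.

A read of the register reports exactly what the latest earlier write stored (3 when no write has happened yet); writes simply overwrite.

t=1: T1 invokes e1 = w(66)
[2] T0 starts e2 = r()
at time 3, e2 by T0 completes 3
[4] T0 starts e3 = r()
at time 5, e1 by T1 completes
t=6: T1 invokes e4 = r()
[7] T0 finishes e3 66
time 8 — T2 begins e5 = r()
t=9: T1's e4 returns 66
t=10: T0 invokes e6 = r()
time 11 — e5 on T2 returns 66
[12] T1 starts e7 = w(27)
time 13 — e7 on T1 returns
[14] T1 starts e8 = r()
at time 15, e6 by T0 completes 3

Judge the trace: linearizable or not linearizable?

through event 14 a valid linearization exists; event 15 (e6 responding at time 15) ends that
7 completed operations, 21 real-time-consistent orders — every atomic register replay fails
including or dropping the 1 pending operation (e8) in any combination fails
take e1, e2, e3, e4, e5, e6, e7 (pending dropped): step 2 already fails, because e2 r() → 3 cannot occur there
take e1, e2, e3, e4, e5, e7, e6 (pending dropped): step 2 already fails, because e2 r() → 3 cannot occur there

not linearizable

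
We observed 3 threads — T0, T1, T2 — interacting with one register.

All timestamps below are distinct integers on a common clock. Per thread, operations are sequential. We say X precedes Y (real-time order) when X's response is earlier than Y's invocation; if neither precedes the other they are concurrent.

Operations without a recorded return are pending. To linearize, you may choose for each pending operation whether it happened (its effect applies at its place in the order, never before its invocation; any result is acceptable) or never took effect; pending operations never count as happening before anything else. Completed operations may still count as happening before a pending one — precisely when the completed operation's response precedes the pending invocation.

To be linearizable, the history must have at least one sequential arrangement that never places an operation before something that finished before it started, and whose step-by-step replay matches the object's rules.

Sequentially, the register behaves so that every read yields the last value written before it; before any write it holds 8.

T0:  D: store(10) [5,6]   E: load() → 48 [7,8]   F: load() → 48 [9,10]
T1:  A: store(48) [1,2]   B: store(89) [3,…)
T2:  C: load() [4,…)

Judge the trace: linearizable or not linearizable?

not linearizable

prefix check: 1..7 passes, 1..8 fails once E's time-8 response joins
the sole real-time-consistent order of 3 completed operations fails the register replay
include/drop combinations of the 2 pending operations (B, C) were all tried; none helps
take A, D, E (pending dropped): step 3 already fails, because E load() → 48 cannot occur there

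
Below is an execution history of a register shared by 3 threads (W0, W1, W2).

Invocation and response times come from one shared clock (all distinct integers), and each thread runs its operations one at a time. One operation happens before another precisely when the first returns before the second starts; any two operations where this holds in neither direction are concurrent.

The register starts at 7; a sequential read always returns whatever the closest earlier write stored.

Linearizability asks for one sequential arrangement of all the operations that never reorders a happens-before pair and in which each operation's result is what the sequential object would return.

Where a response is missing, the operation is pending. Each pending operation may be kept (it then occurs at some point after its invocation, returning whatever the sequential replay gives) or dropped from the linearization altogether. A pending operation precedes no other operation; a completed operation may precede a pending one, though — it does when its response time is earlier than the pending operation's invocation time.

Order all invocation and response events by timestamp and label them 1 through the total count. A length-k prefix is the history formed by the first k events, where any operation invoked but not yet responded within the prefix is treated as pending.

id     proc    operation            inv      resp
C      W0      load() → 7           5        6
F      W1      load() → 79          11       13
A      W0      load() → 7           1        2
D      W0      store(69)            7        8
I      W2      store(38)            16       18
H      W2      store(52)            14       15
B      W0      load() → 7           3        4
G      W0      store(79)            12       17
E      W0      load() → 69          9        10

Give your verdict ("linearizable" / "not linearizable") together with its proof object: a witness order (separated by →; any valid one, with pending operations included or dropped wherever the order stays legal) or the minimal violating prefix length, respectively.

1. A load() → 7, leaving value 7
2. B load() → 7, leaving value 7
3. C load() → 7, leaving value 7
4. D store(69), leaving value 69
5. E load() → 69, leaving value 69
6. G store(79), leaving value 79
7. F load() → 79, leaving value 79
8. H store(52), leaving value 52
9. I store(38), leaving value 38

linearizable — witness: A → B → C → D → E → G → F → H → I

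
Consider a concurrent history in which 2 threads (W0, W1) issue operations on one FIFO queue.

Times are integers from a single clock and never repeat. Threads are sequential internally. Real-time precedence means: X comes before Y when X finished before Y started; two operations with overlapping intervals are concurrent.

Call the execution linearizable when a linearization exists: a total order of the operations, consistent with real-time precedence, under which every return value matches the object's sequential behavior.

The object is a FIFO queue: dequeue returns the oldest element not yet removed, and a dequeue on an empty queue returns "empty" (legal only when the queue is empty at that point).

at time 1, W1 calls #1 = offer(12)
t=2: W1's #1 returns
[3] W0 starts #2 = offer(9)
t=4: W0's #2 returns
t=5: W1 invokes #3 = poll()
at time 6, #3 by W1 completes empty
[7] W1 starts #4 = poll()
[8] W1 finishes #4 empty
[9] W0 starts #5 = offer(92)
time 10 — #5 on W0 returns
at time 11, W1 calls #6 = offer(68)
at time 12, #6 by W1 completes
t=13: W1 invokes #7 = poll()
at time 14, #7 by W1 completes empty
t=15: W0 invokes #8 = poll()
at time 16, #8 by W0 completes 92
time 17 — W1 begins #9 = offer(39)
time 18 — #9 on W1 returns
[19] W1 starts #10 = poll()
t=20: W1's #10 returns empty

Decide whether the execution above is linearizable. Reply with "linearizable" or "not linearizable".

through event 5 a valid linearization exists; event 6 (#3 responding at time 6) ends that
exactly one order of the 3 completed ops respects real time; the FIFO queue replay fails
e.g. #1, #2, #3: illegal at step 3, since #3 poll() → empty cannot apply there

not linearizable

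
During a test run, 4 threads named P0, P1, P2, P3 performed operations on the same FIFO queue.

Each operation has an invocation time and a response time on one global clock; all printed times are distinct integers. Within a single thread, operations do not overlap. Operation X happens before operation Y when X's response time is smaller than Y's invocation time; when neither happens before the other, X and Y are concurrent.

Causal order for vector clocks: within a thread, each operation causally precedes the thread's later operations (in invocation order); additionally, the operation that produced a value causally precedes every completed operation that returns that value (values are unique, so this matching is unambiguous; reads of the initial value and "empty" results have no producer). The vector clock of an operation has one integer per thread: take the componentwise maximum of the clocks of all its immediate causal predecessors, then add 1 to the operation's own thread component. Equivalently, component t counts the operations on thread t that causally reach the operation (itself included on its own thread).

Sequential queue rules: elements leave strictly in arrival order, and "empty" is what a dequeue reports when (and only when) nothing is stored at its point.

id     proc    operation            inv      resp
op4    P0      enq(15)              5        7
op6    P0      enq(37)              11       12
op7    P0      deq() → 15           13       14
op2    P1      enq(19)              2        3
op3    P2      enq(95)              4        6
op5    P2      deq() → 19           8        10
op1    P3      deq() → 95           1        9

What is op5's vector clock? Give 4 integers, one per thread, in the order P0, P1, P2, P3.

(0, 1, 2, 0)

op3, invoked 4, has no incoming edges; only P2's bump applies → (0, 0, 1, 0)
op2, invoked 2, has no incoming edges; only P1's bump applies → (0, 1, 0, 0)
op4, invoked 5, has no incoming edges; only P0's bump applies → (1, 0, 0, 0)
invoked at 1, op1 merges VC(op3)=(0, 0, 1, 0) and bumps P3's slot → (0, 0, 1, 1)
invoked at 11, op6 merges VC(op4)=(1, 0, 0, 0) and bumps P0's slot → (2, 0, 0, 0)
invoked at 8, op5 merges VC(op2)=(0, 1, 0, 0), VC(op3)=(0, 0, 1, 0) and bumps P2's slot → (0, 1, 2, 0)
invoked at 13, op7 merges VC(op4)=(1, 0, 0, 0), VC(op6)=(2, 0, 0, 0) and bumps P0's slot → (3, 0, 0, 0)
target: VC(op5) = (0, 1, 2, 0)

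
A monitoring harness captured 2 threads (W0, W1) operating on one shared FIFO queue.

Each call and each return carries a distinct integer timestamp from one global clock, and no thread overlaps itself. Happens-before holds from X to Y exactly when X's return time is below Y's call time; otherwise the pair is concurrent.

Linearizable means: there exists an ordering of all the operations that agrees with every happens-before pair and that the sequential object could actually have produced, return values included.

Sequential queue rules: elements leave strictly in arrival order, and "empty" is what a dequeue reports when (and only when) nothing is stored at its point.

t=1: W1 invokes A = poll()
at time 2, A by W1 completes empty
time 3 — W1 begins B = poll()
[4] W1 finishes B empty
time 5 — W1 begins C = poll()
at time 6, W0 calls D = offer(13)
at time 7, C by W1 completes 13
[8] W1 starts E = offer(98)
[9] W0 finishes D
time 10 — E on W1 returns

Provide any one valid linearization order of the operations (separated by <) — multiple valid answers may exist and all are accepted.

step 1: A poll() → empty — queue <>
step 2: B poll() → empty — queue <>
step 3: D offer(13) — queue <13>
step 4: C poll() → 13 — queue <>
step 5: E offer(98) — queue <98>

A < B < D < C < E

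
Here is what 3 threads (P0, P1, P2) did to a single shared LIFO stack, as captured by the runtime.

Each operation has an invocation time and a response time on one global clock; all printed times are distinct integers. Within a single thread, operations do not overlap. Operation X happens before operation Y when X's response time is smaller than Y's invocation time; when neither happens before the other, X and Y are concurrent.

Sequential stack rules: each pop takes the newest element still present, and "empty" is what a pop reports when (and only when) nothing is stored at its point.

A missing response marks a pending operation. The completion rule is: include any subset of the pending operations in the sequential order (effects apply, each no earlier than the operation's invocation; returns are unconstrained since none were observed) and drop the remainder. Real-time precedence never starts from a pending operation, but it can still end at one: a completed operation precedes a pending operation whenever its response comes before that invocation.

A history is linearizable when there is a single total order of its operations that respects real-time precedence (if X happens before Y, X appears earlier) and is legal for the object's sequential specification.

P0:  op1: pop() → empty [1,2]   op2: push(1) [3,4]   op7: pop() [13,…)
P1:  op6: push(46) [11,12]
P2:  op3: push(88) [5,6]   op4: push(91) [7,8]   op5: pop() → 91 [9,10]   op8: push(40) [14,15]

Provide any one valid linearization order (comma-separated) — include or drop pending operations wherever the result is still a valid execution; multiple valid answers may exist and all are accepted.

1. op1 pop() → empty, leaving stack <>
2. op2 push(1), leaving stack <1>
3. op3 push(88), leaving stack <1,88>
4. op4 push(91), leaving stack <1,88,91>
5. op5 pop() → 91, leaving stack <1,88>
6. op6 push(46), leaving stack <1,88,46>
7. op7 pop() (pending, included), leaving stack <1,88>
8. op8 push(40), leaving stack <1,88,40>

op1, op2, op3, op4, op5, op6, op7, op8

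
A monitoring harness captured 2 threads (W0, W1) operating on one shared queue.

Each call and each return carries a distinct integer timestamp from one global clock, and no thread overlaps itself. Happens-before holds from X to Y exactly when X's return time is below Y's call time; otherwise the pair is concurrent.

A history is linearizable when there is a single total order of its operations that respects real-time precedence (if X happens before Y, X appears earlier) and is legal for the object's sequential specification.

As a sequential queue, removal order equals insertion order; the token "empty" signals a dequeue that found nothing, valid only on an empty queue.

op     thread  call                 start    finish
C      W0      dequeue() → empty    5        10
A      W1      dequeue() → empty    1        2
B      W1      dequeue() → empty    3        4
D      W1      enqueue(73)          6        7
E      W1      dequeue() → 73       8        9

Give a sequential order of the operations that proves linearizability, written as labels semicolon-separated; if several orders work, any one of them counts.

A; B; C; D; E

after step 1 (A dequeue() → empty): queue <>
after step 2 (B dequeue() → empty): queue <>
after step 3 (C dequeue() → empty): queue <>
after step 4 (D enqueue(73)): queue <73>
after step 5 (E dequeue() → 73): queue <>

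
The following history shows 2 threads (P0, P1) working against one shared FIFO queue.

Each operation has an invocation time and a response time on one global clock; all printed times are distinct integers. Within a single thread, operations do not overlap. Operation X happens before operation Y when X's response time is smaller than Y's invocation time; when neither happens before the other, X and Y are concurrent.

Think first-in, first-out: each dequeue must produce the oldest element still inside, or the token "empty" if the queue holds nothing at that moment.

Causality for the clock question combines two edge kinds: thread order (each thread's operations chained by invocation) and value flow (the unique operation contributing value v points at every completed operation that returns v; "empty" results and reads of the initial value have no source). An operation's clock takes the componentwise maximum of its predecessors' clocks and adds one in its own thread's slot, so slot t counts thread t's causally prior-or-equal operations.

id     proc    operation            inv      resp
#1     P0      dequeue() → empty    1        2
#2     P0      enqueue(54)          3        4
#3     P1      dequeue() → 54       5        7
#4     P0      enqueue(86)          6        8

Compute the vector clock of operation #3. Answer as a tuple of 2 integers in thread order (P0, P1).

(2, 1)

VC(#1, invoked at 1): no causal predecessors; +1 on P0 → (1, 0)
from VC(#1)=(1, 0), #2 (invoked 3) maxes components and bumps P0 → (2, 0)
from VC(#2)=(2, 0), #3 (invoked 5) maxes components and bumps P1 → (2, 1)
from VC(#2)=(2, 0), #4 (invoked 6) maxes components and bumps P0 → (3, 0)
target: VC(#3) = (2, 1)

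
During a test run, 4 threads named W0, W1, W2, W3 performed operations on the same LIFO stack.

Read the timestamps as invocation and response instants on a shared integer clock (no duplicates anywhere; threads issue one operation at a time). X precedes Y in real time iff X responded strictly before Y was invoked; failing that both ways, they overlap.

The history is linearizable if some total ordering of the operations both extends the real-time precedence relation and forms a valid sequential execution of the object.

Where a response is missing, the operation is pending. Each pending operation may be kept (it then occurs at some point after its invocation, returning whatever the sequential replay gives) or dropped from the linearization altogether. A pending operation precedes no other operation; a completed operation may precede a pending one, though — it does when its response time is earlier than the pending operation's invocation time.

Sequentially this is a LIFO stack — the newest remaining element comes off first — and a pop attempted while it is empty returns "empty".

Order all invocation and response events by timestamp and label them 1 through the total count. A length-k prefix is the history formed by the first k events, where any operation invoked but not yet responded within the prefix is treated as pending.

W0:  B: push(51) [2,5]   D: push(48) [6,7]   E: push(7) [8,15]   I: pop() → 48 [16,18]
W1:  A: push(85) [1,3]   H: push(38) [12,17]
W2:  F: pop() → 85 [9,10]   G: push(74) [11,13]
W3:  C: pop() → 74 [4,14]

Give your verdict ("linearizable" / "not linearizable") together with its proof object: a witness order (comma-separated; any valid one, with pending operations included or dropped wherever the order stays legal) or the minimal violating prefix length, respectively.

not linearizable — minimal violating prefix: 14 events

cut after 13 events: linearizable; cut after 14 events (C responds, time 14): not linearizable
no legal order exists: 9 real-time-consistent candidates over 6 completed LIFO stack operations, all rejected
completion choices over the 2 pending operations (E, H) were checked; none helps
sample order A, B, C, D, F, G (pending dropped) stalls at step 3 — C pop() → 74 has no legal effect
sample order A, B, D, C, F, G (pending dropped) stalls at step 4 — C pop() → 74 has no legal effect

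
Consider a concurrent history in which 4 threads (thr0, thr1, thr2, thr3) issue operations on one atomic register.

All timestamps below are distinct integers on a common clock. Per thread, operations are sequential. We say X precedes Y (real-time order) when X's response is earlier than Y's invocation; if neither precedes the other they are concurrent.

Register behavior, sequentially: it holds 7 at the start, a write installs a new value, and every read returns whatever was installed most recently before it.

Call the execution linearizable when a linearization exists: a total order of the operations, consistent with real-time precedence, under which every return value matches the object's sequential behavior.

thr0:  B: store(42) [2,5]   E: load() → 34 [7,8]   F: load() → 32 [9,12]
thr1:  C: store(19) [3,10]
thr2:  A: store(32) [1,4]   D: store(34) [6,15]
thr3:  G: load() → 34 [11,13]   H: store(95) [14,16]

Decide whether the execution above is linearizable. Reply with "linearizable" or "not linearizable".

already the first 12 events (up to F's response at time 12) admit no linearization; the first 11 still do
10 orders of the 5 completed atomic register ops respect real time; none is legal
every completion of the 2 pending operations (D, G) was checked; none linearizes
one such order, A, B, C, E, F (pending dropped), breaks at step 4 where E load() → 34 is illegal
one such order, A, B, E, C, F (pending dropped), breaks at step 3 where E load() → 34 is illegal

not linearizable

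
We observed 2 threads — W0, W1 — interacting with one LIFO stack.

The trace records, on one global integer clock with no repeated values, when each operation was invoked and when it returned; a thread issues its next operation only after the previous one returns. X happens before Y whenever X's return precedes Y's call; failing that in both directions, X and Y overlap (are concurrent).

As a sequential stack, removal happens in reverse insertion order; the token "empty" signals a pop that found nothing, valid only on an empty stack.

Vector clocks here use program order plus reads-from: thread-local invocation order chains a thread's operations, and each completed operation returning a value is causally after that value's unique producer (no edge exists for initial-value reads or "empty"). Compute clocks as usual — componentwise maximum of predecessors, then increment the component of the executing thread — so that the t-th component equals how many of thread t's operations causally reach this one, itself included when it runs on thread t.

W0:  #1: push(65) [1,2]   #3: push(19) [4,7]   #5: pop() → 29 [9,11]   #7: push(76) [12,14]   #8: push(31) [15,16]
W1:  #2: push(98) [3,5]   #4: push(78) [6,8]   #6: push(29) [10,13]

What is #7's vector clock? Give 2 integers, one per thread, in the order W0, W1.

#2 (invocation 3): nothing precedes it; W1's component alone gives (0, 1)
#1 (invocation 1): nothing precedes it; W0's component alone gives (1, 0)
#4 (invocation 6): componentwise max over VC(#2)=(0, 1), +1 at W1, giving (0, 2)
#3 (invocation 4): componentwise max over VC(#1)=(1, 0), +1 at W0, giving (2, 0)
#6 (invocation 10): componentwise max over VC(#4)=(0, 2), +1 at W1, giving (0, 3)
#5 (invocation 9): componentwise max over VC(#3)=(2, 0), VC(#6)=(0, 3), +1 at W0, giving (3, 3)
#7 (invocation 12): componentwise max over VC(#5)=(3, 3), +1 at W0, giving (4, 3)
#8 (invocation 15): componentwise max over VC(#7)=(4, 3), +1 at W0, giving (5, 3)
target: VC(#7) = (4, 3)

(4, 3)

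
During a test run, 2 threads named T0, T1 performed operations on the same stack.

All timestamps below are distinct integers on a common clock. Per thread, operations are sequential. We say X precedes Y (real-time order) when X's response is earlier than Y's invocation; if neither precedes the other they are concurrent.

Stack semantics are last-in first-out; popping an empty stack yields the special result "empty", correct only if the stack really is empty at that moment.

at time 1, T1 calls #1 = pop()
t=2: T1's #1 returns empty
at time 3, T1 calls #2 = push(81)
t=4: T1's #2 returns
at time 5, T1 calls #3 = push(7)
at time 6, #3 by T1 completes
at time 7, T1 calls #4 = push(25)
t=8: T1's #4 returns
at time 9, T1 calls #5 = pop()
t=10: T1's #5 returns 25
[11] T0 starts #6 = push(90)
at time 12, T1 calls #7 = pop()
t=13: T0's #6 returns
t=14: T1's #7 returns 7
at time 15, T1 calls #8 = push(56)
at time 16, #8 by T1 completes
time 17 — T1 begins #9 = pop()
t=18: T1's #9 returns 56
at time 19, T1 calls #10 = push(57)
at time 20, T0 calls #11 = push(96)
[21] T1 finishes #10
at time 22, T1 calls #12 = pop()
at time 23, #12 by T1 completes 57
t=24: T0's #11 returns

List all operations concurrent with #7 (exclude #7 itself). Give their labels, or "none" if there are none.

#7 spans [12,14]: anything still running between times 12 and 14 counts as concurrent
#1 [1,2]: before
#2 [3,4]: before
#3 [5,6]: before
#4 [7,8]: before
#5 [9,10]: before
#6 [11,13]: concurrent
#8 [15,16]: after
#9 [17,18]: after
#10 [19,21]: after
#11 [20,24]: after
#12 [22,23]: after

#6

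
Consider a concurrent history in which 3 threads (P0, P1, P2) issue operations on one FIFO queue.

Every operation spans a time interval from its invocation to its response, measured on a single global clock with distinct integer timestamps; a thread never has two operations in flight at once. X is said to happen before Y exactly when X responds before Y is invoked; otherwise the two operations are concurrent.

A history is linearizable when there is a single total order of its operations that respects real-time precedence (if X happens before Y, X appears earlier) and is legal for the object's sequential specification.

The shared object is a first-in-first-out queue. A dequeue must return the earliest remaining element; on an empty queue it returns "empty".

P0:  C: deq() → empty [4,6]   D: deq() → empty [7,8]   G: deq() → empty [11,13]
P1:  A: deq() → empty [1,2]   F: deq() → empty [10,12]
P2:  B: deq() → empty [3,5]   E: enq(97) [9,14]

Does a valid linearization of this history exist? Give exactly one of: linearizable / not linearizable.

linearizable

a witness: A, B, C, D, F, G, E
after step 1 (A deq() → empty): queue <>
after step 2 (B deq() → empty): queue <>
after step 3 (C deq() → empty): queue <>
after step 4 (D deq() → empty): queue <>
after step 5 (F deq() → empty): queue <>
after step 6 (G deq() → empty): queue <>
after step 7 (E enq(97)): queue <97>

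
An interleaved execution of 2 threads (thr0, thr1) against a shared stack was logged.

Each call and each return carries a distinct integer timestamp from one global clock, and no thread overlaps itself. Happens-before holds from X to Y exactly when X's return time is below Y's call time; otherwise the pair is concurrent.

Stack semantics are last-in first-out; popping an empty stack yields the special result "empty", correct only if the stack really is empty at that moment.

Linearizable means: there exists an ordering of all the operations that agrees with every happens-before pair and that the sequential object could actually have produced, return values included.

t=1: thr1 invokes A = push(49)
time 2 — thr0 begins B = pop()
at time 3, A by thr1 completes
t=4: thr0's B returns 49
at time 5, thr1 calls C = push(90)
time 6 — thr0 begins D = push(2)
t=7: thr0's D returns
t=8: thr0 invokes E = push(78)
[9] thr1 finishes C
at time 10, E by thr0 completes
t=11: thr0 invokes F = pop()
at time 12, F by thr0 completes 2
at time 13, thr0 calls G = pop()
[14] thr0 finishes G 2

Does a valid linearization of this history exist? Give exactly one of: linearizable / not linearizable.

events 1..11 are fine; event 12 — the response of F at time 12 — makes the prefix non-linearizable
all 6 real-time-respecting orders fail — 6 completed stack operations, no legal replay
e.g. A, B, C, D, E, F: illegal at step 6, since F pop() → 2 cannot apply there
e.g. A, B, D, C, E, F: illegal at step 6, since F pop() → 2 cannot apply there

not linearizable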